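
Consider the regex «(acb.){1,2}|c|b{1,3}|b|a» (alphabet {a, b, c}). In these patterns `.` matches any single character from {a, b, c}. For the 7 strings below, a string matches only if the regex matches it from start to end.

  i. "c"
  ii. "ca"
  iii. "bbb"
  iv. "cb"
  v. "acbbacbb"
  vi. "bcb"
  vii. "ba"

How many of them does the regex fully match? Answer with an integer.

i. "c" → match
ii. "ca" → no match
iii. "bbb" → match
iv. "cb" → no match
v. "acbbacbb" → match
vi. "bcb" → no match
vii. "ba" → no match
Total matched: 3

3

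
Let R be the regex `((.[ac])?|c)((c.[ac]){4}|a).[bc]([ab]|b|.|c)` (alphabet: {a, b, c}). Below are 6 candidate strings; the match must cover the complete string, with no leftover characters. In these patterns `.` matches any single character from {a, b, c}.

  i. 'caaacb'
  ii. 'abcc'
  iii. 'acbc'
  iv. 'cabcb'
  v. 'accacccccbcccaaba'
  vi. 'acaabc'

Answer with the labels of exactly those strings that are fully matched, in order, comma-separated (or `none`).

i → match
ii → match
iii → match
iv → match
v → match
vi → match

i, ii, iii, iv, v, vi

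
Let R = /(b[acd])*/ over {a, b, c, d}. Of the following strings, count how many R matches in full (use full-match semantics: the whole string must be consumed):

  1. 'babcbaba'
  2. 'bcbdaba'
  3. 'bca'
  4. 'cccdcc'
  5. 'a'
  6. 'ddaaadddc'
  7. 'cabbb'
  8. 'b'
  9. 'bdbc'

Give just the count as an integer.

2

1 → match
2 → no match
3 → no match
4 → no match
5 → no match
6 → no match
7 → no match
8 → no match
9 → match
Total matched: 2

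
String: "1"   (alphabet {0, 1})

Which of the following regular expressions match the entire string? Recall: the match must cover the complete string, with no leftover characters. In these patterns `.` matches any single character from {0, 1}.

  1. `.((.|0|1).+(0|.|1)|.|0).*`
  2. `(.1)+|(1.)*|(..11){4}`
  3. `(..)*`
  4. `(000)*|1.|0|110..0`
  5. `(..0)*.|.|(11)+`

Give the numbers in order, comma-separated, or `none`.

1 → no match
2 → no match
3 → no match
4 → no match
5 → match

5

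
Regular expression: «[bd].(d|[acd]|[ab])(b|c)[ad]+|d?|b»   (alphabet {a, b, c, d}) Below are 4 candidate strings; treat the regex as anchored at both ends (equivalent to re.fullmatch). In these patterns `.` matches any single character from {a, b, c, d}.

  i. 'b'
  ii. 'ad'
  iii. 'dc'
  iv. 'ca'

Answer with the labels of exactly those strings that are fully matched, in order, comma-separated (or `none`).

i

i → match
ii → no match
iii → no match
iv → no match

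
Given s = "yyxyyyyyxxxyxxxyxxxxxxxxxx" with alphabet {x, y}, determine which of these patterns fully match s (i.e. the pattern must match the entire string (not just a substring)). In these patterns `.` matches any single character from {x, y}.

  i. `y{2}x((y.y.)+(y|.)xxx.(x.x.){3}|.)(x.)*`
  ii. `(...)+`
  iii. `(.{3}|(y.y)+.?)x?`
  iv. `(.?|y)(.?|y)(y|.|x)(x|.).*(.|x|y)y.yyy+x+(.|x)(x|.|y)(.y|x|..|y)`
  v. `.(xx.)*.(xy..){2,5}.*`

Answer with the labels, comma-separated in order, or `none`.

i → match
ii → no match
iii → no match
iv → no match
v → no match

i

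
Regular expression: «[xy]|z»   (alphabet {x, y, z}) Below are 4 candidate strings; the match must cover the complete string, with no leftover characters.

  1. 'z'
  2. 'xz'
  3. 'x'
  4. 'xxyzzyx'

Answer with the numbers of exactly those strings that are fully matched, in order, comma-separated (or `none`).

1 → match
2 → no match
3 → match
4 → no match

1, 3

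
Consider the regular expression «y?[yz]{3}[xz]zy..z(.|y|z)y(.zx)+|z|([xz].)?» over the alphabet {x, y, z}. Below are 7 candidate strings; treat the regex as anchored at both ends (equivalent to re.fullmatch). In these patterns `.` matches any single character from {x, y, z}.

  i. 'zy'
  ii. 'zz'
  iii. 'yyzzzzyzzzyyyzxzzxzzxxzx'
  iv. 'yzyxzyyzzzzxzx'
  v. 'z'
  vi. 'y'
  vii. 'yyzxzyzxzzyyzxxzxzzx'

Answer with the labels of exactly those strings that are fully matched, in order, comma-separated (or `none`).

i. 'zy' → match
ii. 'zz' → match
iii → match
iv → no match
v. 'z' → match
vi. 'y' → no match
vii → match

i, ii, iii, v, vii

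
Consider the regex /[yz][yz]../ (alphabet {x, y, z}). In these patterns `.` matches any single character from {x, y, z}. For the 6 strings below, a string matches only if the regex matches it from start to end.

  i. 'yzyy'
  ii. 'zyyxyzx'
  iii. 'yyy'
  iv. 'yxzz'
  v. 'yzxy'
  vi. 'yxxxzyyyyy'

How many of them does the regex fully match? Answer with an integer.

2

i → match
ii → no match
iii → no match
iv → no match
v → match
vi → no match
Total matched: 2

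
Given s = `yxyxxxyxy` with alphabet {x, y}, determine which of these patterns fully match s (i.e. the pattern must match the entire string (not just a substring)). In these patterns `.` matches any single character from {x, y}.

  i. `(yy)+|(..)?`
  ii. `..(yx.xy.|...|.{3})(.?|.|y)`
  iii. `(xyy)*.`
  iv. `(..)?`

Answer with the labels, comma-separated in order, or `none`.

i → no match
ii → match
iii → no match
iv → no match

ii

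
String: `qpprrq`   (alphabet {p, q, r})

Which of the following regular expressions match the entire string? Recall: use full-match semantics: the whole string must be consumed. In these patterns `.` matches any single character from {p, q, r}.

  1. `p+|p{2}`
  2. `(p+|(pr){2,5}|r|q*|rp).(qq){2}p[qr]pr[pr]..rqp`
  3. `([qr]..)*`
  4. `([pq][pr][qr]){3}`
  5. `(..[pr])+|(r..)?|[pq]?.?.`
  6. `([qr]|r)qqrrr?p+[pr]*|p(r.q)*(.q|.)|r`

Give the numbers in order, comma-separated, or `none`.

1 → no match — must start with `p`
2 → no match — must end with `rqp`
3 → match
4 → no match
5 → no match
6 → no match

3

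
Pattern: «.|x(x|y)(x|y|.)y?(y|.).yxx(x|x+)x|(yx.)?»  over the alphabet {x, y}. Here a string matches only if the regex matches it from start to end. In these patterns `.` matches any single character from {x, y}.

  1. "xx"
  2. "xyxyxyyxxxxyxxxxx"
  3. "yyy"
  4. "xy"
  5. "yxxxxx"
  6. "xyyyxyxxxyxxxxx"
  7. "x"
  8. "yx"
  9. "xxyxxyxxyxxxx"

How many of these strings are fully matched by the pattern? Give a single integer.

1 → no match
2 → no match
3 → no match
4 → no match
5 → no match
6 → no match
7 → match
8 → no match
9 → no match
Total matched: 1

1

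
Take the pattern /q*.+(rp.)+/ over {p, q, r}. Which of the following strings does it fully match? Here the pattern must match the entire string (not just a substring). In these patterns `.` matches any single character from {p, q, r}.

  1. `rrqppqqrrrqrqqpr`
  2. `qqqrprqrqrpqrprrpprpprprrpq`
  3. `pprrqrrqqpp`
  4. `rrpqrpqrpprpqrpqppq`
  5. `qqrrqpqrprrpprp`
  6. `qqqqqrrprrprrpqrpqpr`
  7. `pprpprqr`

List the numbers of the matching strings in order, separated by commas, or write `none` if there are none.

1 → no match
2 → match
3. `pprrqrrqqpp` → no match
4 → no match
5 → no match
6 → no match
7. `pprpprqr` → no match

2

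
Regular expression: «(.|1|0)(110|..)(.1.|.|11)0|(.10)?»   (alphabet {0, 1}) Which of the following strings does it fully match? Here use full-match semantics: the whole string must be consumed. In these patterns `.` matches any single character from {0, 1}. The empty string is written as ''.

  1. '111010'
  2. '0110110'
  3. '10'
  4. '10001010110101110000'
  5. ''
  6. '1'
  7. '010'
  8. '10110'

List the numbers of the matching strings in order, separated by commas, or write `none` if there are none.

1 → match
2 → match
3 → no match
4 → no match
5 → match
6 → no match
7 → match
8 → match

1, 2, 5, 7, 8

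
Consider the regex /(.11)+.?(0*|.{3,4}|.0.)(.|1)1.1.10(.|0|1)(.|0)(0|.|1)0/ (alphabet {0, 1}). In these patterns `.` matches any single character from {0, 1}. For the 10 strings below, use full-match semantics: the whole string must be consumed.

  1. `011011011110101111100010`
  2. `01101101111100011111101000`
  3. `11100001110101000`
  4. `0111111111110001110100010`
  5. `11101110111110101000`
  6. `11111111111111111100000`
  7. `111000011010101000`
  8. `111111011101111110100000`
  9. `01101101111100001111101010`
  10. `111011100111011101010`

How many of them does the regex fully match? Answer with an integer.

1 → match
2 → match
3 → match
4 → match
5 → match
6 → match
7 → match
8 → match
9 → match
10 → match
Total matched: 10

10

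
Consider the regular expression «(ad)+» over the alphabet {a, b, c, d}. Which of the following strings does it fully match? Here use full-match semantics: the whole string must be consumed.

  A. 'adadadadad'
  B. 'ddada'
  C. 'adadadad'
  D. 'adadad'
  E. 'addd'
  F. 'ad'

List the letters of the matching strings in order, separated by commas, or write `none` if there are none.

A → match
B → no match — must start with 'ad'
C → match
D → match
E → no match — must end with 'ad'
F → match

A, C, D, F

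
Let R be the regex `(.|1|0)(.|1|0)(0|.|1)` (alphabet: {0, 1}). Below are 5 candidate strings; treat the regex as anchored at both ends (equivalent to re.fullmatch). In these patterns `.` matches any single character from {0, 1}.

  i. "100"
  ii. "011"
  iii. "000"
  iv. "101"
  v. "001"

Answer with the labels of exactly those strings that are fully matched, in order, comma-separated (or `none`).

i → match
ii → match
iii → match
iv → match
v → match

i, ii, iii, iv, v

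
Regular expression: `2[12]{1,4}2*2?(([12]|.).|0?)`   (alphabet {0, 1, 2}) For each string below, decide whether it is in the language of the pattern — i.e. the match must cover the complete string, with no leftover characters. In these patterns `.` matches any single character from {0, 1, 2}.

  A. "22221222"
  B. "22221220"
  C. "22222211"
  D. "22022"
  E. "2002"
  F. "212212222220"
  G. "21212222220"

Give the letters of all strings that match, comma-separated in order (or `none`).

A, B, C, F, G

A → match
B → match
C → match
D → no match
E → no match
F → match
G → match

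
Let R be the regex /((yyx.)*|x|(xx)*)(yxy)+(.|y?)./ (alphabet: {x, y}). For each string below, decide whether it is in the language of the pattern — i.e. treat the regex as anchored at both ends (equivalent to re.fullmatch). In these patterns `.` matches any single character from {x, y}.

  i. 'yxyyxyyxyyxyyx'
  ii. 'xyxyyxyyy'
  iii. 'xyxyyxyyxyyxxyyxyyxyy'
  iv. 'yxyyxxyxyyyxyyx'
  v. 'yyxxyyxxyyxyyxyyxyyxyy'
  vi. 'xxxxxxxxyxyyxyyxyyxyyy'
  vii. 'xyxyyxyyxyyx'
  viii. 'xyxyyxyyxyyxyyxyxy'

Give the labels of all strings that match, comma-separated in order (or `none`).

i, ii, v, vi, vii, viii

i → match
ii → match
iii → no match
iv → no match
v → match
vi → match
vii → match
viii → match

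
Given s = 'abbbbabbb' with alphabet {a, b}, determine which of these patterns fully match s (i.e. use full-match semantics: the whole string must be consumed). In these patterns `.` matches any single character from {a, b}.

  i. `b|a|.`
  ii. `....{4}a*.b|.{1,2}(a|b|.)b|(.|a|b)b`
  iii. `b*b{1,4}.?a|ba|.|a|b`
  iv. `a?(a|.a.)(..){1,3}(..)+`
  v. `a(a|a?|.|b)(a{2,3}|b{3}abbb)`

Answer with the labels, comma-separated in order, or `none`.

ii, iv, v

i → no match
ii → match
iii → no match
iv → match
v → match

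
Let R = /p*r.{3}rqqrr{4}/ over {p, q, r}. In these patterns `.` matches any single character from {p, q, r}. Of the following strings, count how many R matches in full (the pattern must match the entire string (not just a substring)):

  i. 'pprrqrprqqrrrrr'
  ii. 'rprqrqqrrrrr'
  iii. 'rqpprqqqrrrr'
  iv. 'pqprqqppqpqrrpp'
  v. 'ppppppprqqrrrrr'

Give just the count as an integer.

i → no match
ii → match
iii → no match
iv → no match — must end with 'r'
v → no match
Total matched: 1

1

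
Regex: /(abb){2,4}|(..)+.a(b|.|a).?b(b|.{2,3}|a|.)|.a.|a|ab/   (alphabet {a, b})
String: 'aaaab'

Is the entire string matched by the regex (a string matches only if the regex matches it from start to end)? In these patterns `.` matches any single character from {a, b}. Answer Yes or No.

No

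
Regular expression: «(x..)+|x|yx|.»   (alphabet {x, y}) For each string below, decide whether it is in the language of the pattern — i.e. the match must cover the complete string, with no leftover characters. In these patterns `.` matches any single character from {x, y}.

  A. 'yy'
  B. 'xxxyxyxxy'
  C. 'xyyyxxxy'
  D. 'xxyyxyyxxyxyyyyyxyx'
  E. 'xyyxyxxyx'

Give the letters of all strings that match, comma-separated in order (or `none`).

E

A. 'yy' → no match
B. 'xxxyxyxxy' → no match
C. 'xyyyxxxy' → no match
D → no match
E. 'xyyxyxxyx' → match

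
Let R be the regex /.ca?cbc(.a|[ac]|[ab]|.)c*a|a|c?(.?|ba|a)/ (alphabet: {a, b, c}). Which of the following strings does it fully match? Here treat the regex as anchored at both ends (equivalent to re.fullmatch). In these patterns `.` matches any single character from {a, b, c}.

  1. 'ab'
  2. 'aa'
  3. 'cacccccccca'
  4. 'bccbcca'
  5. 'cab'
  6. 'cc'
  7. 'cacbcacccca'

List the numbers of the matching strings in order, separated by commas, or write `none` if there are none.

1 → no match
2 → no match
3 → no match
4 → match
5 → no match
6 → match
7 → no match

4, 6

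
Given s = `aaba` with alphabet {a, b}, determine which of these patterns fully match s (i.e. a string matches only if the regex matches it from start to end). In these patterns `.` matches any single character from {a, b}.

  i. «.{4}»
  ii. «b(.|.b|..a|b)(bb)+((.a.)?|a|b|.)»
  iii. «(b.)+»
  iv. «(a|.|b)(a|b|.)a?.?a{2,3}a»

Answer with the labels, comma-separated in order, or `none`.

i → match
ii → no match — must start with `b`
iii → no match — must start with `b`
iv → no match — must end with `aa`

i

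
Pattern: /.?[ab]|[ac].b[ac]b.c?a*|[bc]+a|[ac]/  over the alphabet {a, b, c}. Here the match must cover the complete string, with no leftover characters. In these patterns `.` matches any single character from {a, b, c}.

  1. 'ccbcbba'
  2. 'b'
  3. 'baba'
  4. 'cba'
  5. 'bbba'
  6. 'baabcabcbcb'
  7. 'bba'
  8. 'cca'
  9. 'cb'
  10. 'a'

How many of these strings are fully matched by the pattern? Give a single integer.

8

1 → match
2 → match
3 → no match
4 → match
5 → match
6 → no match
7 → match
8 → match
9 → match
10 → match
Total matched: 8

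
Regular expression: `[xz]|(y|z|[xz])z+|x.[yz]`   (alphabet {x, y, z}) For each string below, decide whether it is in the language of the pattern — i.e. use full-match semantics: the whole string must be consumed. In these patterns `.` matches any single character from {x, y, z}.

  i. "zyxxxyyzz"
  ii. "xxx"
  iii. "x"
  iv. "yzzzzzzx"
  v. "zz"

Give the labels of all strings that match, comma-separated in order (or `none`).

i → no match
ii → no match
iii → match
iv → no match
v → match

iii, v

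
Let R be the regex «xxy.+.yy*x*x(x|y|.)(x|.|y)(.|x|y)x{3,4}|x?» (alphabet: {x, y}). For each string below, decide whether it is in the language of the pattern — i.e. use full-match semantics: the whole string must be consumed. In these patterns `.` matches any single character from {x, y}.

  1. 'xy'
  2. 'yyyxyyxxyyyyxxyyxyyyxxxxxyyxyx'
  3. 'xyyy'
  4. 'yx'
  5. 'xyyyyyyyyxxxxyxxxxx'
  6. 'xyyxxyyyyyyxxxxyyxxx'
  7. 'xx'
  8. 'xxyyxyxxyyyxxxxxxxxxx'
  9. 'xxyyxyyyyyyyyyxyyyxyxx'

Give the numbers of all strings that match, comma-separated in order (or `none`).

1 → no match
2 → no match
3 → no match
4 → no match
5 → no match
6 → no match
7 → no match
8 → match
9 → no match

8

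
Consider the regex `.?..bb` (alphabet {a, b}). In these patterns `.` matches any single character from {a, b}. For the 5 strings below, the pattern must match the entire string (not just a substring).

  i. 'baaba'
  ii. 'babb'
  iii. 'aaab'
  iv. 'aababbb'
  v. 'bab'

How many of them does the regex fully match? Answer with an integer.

i. 'baaba' → no match — must end with 'bb'
ii. 'babb' → match
iii. 'aaab' → no match — must end with 'bb'
iv. 'aababbb' → no match
v. 'bab' → no match — must end with 'bb'
Total matched: 1

1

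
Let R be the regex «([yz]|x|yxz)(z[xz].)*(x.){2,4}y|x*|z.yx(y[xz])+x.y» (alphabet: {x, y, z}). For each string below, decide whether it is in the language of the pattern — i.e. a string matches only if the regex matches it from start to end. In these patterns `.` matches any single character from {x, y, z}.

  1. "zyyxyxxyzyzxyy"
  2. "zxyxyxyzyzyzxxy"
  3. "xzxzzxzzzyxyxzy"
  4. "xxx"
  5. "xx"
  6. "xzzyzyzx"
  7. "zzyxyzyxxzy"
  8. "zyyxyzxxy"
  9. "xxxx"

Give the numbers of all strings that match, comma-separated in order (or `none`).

1 → no match
2 → match
3 → match
4 → match
5 → match
6 → no match
7 → match
8 → match
9 → match

2, 3, 4, 5, 7, 8, 9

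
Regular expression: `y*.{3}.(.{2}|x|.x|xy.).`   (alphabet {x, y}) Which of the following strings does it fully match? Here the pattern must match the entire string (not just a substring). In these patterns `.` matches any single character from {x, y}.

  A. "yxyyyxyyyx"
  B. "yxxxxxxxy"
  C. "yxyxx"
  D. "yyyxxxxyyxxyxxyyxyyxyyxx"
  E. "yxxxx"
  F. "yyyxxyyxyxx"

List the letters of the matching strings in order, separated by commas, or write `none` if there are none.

A → no match
B → no match
C → no match
D → no match
E → no match
F → match

F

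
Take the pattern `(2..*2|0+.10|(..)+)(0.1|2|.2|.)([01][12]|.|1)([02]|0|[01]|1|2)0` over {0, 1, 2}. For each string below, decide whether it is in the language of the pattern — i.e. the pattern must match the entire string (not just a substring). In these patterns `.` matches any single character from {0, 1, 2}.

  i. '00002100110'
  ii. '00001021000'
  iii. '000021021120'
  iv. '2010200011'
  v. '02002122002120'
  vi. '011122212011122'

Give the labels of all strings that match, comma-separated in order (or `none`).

i → match
ii → no match
iii → match
iv → no match — must end with '0'
v → match
vi → no match — must end with '0'

i, iii, v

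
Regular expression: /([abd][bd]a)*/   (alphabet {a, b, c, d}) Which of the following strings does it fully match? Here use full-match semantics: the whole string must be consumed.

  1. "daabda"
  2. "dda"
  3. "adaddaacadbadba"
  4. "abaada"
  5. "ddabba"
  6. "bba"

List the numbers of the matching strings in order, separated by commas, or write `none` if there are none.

2, 4, 5, 6

1. "daabda" → no match
2. "dda" → match
3 → no match
4. "abaada" → match
5. "ddabba" → match
6. "bba" → match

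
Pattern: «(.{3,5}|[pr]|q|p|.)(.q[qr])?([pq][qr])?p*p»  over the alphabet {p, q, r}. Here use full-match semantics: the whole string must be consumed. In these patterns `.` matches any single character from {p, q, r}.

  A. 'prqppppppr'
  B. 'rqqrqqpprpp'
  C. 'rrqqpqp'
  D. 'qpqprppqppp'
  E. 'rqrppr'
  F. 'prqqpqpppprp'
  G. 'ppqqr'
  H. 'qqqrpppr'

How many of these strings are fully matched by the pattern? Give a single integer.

1

A → no match — must end with 'p'
B → no match
C → match
D → no match
E → no match — must end with 'p'
F → no match
G → no match — must end with 'p'
H → no match — must end with 'p'
Total matched: 1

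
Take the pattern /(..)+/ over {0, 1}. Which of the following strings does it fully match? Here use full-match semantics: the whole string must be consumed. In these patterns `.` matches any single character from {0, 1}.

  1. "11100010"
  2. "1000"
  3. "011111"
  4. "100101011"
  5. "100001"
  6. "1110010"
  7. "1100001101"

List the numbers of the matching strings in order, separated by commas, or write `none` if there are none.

1 → match
2 → match
3 → match
4 → no match
5 → match
6 → no match
7 → match

1, 2, 3, 5, 7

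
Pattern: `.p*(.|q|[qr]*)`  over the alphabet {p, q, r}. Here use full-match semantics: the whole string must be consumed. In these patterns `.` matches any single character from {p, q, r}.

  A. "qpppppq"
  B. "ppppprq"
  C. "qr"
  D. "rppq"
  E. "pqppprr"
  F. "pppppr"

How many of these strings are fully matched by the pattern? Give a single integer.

A → match
B → match
C → match
D → match
E → no match
F → match
Total matched: 5

5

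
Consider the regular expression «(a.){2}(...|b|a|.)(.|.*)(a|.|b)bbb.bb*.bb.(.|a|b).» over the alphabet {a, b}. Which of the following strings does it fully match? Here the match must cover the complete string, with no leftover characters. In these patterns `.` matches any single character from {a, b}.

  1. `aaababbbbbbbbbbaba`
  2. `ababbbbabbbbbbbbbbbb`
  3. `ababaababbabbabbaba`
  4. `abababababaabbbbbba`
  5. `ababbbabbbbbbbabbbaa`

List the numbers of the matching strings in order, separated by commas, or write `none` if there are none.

1, 2, 5

1 → match
2 → match
3 → no match
4 → no match
5 → match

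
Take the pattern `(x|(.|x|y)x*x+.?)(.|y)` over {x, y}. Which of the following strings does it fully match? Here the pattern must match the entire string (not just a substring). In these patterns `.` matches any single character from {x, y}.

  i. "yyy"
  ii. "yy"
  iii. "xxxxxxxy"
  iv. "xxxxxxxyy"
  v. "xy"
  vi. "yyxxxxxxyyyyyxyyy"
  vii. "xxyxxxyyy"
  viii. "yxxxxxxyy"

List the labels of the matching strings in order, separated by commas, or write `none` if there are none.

iii, iv, v, viii

i → no match
ii → no match
iii → match
iv → match
v → match
vi → no match
vii → no match
viii → match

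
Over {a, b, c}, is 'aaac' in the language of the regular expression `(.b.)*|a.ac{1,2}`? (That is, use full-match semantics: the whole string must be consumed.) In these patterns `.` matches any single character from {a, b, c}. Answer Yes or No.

Yes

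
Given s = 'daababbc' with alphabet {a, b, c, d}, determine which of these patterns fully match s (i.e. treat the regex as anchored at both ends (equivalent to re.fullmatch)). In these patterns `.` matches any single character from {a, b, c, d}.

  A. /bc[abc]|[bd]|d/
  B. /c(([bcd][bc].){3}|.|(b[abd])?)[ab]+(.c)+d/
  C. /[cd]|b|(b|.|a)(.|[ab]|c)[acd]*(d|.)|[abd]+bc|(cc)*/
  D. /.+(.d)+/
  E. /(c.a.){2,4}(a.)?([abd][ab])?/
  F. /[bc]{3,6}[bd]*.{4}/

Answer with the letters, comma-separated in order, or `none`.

C

A → no match
B → no match — must start with 'c'
C → match
D → no match — must end with 'd'
E → no match — must start with 'c'
F → no match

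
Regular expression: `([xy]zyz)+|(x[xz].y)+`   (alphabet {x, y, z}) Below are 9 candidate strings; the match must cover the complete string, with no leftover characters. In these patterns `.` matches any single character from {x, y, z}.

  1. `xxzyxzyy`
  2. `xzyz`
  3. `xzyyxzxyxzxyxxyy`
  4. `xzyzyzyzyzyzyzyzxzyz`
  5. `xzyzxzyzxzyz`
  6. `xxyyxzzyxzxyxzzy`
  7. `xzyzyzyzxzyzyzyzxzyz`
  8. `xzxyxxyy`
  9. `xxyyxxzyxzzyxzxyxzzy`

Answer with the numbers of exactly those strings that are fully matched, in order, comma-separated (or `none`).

1 → match
2 → match
3 → match
4 → match
5 → match
6 → match
7 → match
8 → match
9 → match

1, 2, 3, 4, 5, 6, 7, 8, 9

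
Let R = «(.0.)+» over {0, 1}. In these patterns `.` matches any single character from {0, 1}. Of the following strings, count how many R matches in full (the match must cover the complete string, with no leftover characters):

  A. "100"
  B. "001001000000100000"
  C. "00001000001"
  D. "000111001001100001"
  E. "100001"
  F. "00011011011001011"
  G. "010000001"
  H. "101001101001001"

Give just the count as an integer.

4

A → match
B → match
C → no match
D → no match
E → match
F → no match
G → no match
H → match
Total matched: 4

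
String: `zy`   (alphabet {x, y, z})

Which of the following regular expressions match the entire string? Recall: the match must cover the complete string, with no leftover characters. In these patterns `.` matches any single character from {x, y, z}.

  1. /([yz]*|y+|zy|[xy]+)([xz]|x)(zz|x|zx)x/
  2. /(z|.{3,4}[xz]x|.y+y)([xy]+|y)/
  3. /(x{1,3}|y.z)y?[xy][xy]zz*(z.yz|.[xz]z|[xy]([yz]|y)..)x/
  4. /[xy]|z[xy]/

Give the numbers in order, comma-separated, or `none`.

2, 4

1 → no match — must end with `x`
2 → match
3 → no match — must end with `x`
4 → match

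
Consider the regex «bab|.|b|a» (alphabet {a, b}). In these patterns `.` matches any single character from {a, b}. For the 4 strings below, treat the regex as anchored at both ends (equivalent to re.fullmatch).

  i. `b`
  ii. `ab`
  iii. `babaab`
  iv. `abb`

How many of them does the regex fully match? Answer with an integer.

1

i → match
ii → no match
iii → no match
iv → no match
Total matched: 1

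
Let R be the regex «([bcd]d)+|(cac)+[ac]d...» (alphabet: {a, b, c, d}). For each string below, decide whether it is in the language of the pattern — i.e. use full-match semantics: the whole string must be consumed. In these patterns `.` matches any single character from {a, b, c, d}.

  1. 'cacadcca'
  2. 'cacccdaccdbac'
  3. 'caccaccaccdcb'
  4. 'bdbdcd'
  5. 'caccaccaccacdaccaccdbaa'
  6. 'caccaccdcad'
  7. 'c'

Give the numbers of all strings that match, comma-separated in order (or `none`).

1, 4, 6

1 → match
2 → no match
3 → no match
4 → match
5 → no match
6 → match
7 → no match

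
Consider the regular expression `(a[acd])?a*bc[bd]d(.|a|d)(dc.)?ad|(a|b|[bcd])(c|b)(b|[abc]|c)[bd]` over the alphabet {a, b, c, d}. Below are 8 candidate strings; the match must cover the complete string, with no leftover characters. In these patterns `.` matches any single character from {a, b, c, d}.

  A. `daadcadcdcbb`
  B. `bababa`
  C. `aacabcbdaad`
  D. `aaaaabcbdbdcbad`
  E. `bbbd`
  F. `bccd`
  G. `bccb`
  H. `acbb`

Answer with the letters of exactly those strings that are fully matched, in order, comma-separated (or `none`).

A → no match
B → no match
C → no match
D → match
E → match
F → match
G → match
H → match

D, E, F, G, H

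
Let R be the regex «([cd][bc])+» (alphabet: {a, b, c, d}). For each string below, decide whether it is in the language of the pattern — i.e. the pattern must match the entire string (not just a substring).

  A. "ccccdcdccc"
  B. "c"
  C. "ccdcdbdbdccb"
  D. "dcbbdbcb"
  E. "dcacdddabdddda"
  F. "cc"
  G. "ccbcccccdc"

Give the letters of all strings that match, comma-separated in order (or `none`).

A. "ccccdcdccc" → match
B. "c" → no match
C. "ccdcdbdbdccb" → match
D. "dcbbdbcb" → no match
E → no match
F. "cc" → match
G. "ccbcccccdc" → no match

A, C, F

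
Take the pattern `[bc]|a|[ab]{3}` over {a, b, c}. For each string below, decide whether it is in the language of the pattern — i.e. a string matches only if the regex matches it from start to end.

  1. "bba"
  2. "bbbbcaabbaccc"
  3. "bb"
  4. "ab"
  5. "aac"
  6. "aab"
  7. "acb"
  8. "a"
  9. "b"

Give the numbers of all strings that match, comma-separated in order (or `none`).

1 → match
2 → no match
3 → no match
4 → no match
5 → no match
6 → match
7 → no match
8 → match
9 → match

1, 6, 8, 9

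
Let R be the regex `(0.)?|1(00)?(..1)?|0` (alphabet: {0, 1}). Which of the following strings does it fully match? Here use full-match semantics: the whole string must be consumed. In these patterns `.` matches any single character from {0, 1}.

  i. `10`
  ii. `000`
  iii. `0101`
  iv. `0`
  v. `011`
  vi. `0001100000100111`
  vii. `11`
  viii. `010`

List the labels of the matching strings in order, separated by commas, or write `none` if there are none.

iv

i → no match
ii → no match
iii → no match
iv → match
v → no match
vi → no match
vii → no match
viii → no match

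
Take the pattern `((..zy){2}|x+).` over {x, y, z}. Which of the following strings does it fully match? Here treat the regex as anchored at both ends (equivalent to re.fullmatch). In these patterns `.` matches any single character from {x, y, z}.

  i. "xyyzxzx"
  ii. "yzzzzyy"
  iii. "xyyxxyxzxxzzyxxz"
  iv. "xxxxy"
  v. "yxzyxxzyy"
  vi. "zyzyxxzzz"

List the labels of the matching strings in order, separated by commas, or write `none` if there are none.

iv, v

i. "xyyzxzx" → no match
ii. "yzzzzyy" → no match
iii → no match
iv. "xxxxy" → match
v. "yxzyxxzyy" → match
vi. "zyzyxxzzz" → no match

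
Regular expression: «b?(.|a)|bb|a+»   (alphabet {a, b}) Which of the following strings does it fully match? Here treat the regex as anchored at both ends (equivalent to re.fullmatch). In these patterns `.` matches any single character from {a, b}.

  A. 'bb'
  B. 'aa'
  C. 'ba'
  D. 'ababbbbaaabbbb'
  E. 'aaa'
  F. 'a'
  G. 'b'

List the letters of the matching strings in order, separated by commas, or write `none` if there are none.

A → match
B → match
C → match
D → no match
E → match
F → match
G → match

A, B, C, E, F, G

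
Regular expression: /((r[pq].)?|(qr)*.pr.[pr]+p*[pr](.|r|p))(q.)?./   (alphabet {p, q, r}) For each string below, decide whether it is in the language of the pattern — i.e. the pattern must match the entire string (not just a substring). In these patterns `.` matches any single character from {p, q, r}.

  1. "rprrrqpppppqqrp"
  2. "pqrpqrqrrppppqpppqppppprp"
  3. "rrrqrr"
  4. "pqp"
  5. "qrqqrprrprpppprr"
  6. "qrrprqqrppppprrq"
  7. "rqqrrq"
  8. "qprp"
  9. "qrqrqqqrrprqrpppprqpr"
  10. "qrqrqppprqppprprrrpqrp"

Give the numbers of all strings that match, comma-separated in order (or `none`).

1 → no match
2 → no match
3 → no match
4 → no match
5 → no match
6 → no match
7 → no match
8 → no match
9 → no match
10 → no match

none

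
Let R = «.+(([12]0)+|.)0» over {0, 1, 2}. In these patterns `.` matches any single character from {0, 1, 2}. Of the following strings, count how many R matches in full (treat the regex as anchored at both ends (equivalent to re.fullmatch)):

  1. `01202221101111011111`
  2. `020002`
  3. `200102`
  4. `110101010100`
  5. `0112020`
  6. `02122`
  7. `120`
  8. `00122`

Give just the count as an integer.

1 → no match — must end with `0`
2 → no match — must end with `0`
3 → no match — must end with `0`
4 → match
5 → match
6 → no match — must end with `0`
7 → match
8 → no match — must end with `0`
Total matched: 3

3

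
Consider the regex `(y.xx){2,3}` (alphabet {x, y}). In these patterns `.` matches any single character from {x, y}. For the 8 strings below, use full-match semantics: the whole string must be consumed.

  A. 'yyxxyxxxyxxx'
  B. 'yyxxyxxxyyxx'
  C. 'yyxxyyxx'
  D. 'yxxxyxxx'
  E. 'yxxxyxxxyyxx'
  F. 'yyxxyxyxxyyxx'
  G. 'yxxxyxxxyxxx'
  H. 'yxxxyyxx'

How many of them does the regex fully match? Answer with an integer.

A → match
B → match
C → match
D → match
E → match
F → no match
G → match
H → match
Total matched: 7

7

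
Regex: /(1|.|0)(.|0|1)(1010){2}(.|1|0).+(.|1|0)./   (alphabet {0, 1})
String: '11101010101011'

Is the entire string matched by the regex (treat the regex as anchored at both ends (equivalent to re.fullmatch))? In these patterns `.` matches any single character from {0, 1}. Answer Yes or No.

Yes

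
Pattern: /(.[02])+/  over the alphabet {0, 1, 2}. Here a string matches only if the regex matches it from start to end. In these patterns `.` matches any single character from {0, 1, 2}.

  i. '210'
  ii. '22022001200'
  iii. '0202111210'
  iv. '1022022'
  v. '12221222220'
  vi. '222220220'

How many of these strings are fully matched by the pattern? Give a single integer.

0

i → no match
ii → no match
iii → no match
iv → no match
v → no match
vi → no match
Total matched: 0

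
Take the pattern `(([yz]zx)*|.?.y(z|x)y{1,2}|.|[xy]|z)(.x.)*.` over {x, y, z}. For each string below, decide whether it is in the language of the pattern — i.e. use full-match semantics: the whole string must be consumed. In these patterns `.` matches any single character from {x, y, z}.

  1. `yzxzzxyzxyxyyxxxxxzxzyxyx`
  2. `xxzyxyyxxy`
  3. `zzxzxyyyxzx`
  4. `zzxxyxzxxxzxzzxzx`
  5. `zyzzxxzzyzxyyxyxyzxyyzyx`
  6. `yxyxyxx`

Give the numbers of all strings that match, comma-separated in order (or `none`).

1 → match
2 → match
3 → no match
4 → match
5 → no match
6 → no match

1, 2, 4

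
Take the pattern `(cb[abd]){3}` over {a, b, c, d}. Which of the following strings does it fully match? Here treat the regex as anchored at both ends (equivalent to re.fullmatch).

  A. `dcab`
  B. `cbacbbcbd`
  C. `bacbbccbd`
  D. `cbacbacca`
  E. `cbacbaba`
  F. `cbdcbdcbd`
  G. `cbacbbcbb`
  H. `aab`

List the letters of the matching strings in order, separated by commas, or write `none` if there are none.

B, F, G

A → no match — must start with `cb`
B → match
C → no match — must start with `cb`
D → no match
E → no match
F → match
G → match
H → no match — must start with `cb`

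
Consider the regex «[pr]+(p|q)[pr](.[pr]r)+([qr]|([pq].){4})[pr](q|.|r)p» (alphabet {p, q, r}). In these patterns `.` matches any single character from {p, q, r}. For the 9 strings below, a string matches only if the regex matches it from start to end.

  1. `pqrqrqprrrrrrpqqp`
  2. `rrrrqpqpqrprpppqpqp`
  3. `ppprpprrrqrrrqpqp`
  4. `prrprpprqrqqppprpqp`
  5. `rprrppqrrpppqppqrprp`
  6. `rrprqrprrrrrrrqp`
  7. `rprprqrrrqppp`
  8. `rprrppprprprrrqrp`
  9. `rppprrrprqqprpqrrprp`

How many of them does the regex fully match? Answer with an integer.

3

1 → no match
2 → no match
3 → no match
4 → match
5 → match
6 → match
7 → no match
8 → no match
9 → no match
Total matched: 3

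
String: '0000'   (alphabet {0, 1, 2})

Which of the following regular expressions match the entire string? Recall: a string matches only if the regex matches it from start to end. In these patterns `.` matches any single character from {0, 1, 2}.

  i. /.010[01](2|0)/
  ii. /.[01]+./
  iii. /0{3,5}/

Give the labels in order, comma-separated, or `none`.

ii, iii

i → no match
ii → match
iii → match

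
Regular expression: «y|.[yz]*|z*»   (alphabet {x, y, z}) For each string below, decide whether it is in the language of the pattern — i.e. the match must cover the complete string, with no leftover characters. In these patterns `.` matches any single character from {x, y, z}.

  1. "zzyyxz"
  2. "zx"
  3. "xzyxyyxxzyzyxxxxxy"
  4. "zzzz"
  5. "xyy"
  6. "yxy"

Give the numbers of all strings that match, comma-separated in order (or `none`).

4, 5

1. "zzyyxz" → no match
2. "zx" → no match
3 → no match
4. "zzzz" → match
5. "xyy" → match
6. "yxy" → no match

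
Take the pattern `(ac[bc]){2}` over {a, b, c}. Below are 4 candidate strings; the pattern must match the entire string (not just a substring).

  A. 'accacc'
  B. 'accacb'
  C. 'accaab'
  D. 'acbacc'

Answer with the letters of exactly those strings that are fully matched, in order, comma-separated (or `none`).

A → match
B → match
C → no match
D → match

A, B, D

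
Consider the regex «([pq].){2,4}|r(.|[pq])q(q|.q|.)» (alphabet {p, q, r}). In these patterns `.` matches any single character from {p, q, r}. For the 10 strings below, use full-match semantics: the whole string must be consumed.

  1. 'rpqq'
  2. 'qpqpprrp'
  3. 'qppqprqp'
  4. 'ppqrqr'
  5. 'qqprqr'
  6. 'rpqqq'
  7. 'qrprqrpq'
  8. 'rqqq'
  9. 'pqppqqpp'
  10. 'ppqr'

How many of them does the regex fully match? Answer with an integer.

9

1 → match
2 → no match
3 → match
4 → match
5 → match
6 → match
7 → match
8 → match
9 → match
10 → match
Total matched: 9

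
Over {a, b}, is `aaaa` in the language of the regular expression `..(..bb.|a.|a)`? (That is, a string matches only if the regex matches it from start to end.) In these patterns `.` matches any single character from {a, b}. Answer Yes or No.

Yes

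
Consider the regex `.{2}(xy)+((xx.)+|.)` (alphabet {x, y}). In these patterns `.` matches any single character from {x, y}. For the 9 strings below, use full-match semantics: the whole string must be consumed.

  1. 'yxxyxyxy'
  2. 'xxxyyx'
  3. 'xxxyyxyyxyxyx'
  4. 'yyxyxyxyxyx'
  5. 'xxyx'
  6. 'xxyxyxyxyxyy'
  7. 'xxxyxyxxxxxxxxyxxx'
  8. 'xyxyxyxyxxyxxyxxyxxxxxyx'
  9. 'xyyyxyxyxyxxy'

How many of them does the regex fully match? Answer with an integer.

2

1 → no match
2 → no match
3 → no match
4 → match
5 → no match
6 → no match
7 → match
8 → no match
9 → no match
Total matched: 2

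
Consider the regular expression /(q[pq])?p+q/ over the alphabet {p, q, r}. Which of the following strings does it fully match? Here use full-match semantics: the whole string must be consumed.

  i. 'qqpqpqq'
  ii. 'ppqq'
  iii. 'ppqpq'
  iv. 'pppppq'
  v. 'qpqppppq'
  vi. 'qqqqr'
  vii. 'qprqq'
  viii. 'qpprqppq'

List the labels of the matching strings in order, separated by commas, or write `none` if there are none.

i → no match — must end with 'pq'
ii → no match — must end with 'pq'
iii → no match
iv → match
v → no match
vi → no match — must end with 'pq'
vii → no match — must end with 'pq'
viii → no match

iv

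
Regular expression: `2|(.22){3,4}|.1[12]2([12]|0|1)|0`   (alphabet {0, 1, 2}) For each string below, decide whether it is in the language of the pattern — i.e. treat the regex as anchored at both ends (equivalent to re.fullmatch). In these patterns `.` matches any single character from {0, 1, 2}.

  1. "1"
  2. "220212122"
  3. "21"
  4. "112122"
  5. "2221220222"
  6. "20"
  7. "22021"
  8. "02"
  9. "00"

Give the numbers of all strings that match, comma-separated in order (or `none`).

none

1 → no match
2 → no match
3 → no match
4 → no match
5 → no match
6 → no match
7 → no match
8 → no match
9 → no match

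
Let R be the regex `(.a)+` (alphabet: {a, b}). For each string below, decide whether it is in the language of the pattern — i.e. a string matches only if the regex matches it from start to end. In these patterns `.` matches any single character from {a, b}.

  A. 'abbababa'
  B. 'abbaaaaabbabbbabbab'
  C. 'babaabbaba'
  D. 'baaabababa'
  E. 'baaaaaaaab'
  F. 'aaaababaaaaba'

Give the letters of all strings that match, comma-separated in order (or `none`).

D

A → no match
B → no match — must end with 'a'
C → no match
D → match
E → no match — must end with 'a'
F → no match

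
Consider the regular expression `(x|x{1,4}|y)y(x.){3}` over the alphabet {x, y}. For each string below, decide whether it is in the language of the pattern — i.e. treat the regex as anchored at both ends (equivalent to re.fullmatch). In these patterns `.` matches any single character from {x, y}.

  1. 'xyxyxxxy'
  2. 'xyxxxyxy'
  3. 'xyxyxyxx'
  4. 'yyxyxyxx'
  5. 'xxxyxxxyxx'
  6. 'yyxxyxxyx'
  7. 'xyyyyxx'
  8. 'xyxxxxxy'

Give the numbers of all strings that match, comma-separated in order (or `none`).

1 → match
2 → match
3 → match
4 → match
5 → match
6 → no match
7 → no match
8 → match

1, 2, 3, 4, 5, 8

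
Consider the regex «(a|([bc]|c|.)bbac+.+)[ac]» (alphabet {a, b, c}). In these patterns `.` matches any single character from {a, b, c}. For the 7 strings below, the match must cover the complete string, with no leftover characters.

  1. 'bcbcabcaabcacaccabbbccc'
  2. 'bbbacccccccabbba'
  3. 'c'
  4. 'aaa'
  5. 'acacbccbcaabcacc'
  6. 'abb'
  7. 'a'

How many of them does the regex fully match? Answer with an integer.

1 → no match
2 → match
3 → no match
4 → no match
5 → no match
6 → no match
7 → no match
Total matched: 1

1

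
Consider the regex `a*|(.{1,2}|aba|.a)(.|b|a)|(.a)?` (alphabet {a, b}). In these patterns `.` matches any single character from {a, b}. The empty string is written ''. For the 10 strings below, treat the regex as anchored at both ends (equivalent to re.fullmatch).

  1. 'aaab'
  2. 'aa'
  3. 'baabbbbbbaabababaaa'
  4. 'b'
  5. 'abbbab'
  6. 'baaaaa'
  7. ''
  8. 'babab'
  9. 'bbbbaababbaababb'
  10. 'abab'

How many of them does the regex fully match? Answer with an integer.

3

1 → no match
2 → match
3 → no match
4 → no match
5 → no match
6 → no match
7 → match
8 → no match
9 → no match
10 → match
Total matched: 3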